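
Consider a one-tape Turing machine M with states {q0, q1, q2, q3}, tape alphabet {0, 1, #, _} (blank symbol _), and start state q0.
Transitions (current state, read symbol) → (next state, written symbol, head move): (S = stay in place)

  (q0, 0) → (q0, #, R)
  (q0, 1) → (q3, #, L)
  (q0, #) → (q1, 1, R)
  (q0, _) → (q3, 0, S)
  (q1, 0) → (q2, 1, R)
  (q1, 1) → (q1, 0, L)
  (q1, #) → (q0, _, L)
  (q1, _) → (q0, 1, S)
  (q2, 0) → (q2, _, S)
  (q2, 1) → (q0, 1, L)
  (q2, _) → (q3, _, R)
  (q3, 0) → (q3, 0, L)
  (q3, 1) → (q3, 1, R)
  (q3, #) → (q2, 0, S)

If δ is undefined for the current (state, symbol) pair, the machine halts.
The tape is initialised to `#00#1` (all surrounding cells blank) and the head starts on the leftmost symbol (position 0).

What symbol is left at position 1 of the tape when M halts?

state=q0 head=0 tape=[#]00#1_   (q0,#)→(q1,1,R)
state=q1 head=1 tape=1[0]0#1_   (q1,0)→(q2,1,R)
state=q2 head=2 tape=11[0]#1_   (q2,0)→(q2,_,S)
state=q2 head=2 tape=11[_]#1_   (q2,_)→(q3,_,R)
state=q3 head=3 tape=11_[#]1_   (q3,#)→(q2,0,S)
state=q2 head=3 tape=11_[0]1_   (q2,0)→(q2,_,S)
state=q2 head=3 tape=11_[_]1_   (q2,_)→(q3,_,R)
state=q3 head=4 tape=11__[1]_   (q3,1)→(q3,1,R)
state=q3 head=5 tape=11__1[_]
Cell 1 holds 1 when M halts.

1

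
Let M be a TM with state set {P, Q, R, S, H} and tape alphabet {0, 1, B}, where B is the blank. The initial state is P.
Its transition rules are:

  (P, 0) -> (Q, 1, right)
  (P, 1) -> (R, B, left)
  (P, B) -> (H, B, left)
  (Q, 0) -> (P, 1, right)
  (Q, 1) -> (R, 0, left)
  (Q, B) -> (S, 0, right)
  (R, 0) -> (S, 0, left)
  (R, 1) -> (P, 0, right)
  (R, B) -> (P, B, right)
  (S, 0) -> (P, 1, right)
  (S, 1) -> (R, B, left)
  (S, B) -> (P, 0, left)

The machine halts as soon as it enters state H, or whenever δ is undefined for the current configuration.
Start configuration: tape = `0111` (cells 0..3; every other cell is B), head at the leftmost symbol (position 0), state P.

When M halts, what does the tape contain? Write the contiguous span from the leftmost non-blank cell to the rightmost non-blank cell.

state=P head=0 tape=[0]111BBB   (P,0)→(Q,1,right)
state=Q head=1 tape=1[1]11BBB   (Q,1)→(R,0,left)
state=R head=0 tape=[1]011BBB   (R,1)→(P,0,right)
state=P head=1 tape=0[0]11BBB   (P,0)→(Q,1,right)
state=Q head=2 tape=01[1]1BBB   (Q,1)→(R,0,left)
state=R head=1 tape=0[1]01BBB   (R,1)→(P,0,right)
state=P head=2 tape=00[0]1BBB   (P,0)→(Q,1,right)
state=Q head=3 tape=001[1]BBB   (Q,1)→(R,0,left)
state=R head=2 tape=00[1]0BBB   (R,1)→(P,0,right)
state=P head=3 tape=000[0]BBB   (P,0)→(Q,1,right)
state=Q head=4 tape=0001[B]BB   (Q,B)→(S,0,right)
state=S head=5 tape=00010[B]B   (S,B)→(P,0,left)
state=P head=4 tape=0001[0]0B   (P,0)→(Q,1,right)
state=Q head=5 tape=00011[0]B   (Q,0)→(P,1,right)
state=P head=6 tape=000111[B]   (P,B)→(H,B,left)
state=H head=5 tape=00011[1]B
The non-blank tape span at halt is 000111.

000111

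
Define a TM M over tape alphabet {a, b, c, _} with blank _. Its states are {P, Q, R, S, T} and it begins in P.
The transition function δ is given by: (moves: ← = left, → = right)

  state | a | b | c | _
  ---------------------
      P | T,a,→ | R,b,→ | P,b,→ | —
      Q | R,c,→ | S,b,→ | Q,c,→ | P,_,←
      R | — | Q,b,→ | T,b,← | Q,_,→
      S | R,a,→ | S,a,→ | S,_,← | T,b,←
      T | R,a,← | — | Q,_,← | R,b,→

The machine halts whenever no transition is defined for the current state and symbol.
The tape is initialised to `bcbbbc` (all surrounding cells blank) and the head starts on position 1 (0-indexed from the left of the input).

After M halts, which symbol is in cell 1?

P | b[c]bbbc__   read c → write b, move →, go to P
P | bb[b]bbc__   read b → write b, move →, go to R
R | bbb[b]bc__   read b → write b, move →, go to Q
Q | bbbb[b]c__   read b → write b, move →, go to S
S | bbbbb[c]__   read c → write _, move ←, go to S
S | bbbb[b]___   read b → write a, move →, go to S
S | bbbba[_]__   read _ → write b, move ←, go to T
T | bbbb[a]b__   read a → write a, move ←, go to R
R | bbb[b]ab__   read b → write b, move →, go to Q
Q | bbbb[a]b__   read a → write c, move →, go to R
R | bbbbc[b]__   read b → write b, move →, go to Q
Q | bbbbcb[_]_   read _ → write _, move ←, go to P
P | bbbbc[b]__   read b → write b, move →, go to R
R | bbbbcb[_]_   read _ → write _, move →, go to Q
Q | bbbbcb_[_]   read _ → write _, move ←, go to P
P | bbbbcb[_]_
Cell 1 holds b when M halts.

b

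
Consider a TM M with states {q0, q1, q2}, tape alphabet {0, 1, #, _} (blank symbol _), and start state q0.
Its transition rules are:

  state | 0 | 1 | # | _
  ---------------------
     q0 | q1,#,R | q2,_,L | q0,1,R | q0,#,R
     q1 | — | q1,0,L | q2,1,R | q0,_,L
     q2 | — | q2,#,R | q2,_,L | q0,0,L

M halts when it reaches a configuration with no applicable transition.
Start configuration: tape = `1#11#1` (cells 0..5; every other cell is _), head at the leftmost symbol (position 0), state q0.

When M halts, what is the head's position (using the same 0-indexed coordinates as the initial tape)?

3

q0 | __[1]#11#1   read 1 → write _, move L, go to q2
q2 | _[_]_#11#1   read _ → write 0, move L, go to q0
q0 | [_]0_#11#1   read _ → write #, move R, go to q0
q0 | #[0]_#11#1   read 0 → write #, move R, go to q1
q1 | ##[_]#11#1   read _ → write _, move L, go to q0
q0 | #[#]_#11#1   read # → write 1, move R, go to q0
q0 | #1[_]#11#1   read _ → write #, move R, go to q0
q0 | #1#[#]11#1   read # → write 1, move R, go to q0
q0 | #1#1[1]1#1   read 1 → write _, move L, go to q2
q2 | #1#[1]_1#1   read 1 → write #, move R, go to q2
q2 | #1##[_]1#1   read _ → write 0, move L, go to q0
q0 | #1#[#]01#1   read # → write 1, move R, go to q0
q0 | #1#1[0]1#1   read 0 → write #, move R, go to q1
q1 | #1#1#[1]#1   read 1 → write 0, move L, go to q1
q1 | #1#1[#]0#1   read # → write 1, move R, go to q2
q2 | #1#11[0]#1
At halt the head is at cell 3.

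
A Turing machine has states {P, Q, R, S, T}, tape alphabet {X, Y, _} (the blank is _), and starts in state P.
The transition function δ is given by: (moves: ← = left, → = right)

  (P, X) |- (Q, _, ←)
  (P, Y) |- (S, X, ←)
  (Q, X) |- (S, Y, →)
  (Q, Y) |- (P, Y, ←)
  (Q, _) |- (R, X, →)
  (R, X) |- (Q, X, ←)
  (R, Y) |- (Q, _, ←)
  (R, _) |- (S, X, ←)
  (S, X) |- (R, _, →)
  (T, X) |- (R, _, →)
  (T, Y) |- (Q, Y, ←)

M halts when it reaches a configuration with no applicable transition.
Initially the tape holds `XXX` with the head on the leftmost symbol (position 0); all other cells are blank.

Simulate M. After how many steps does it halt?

state=P head=0 tape=_[X]XX_   (P,X)→(Q,_,←)
state=Q head=-1 tape=[_]_XX_   (Q,_)→(R,X,→)
state=R head=0 tape=X[_]XX_   (R,_)→(S,X,←)
state=S head=-1 tape=[X]XXX_   (S,X)→(R,_,→)
state=R head=0 tape=_[X]XX_   (R,X)→(Q,X,←)
state=Q head=-1 tape=[_]XXX_   (Q,_)→(R,X,→)
state=R head=0 tape=X[X]XX_   (R,X)→(Q,X,←)
state=Q head=-1 tape=[X]XXX_   (Q,X)→(S,Y,→)
state=S head=0 tape=Y[X]XX_   (S,X)→(R,_,→)
state=R head=1 tape=Y_[X]X_   (R,X)→(Q,X,←)
state=Q head=0 tape=Y[_]XX_   (Q,_)→(R,X,→)
state=R head=1 tape=YX[X]X_   (R,X)→(Q,X,←)
state=Q head=0 tape=Y[X]XX_   (Q,X)→(S,Y,→)
state=S head=1 tape=YY[X]X_   (S,X)→(R,_,→)
state=R head=2 tape=YY_[X]_   (R,X)→(Q,X,←)
state=Q head=1 tape=YY[_]X_   (Q,_)→(R,X,→)
state=R head=2 tape=YYX[X]_   (R,X)→(Q,X,←)
state=Q head=1 tape=YY[X]X_   (Q,X)→(S,Y,→)
state=S head=2 tape=YYY[X]_   (S,X)→(R,_,→)
state=R head=3 tape=YYY_[_]   (R,_)→(S,X,←)
state=S head=2 tape=YYY[_]X
M halts after 20 transitions.

20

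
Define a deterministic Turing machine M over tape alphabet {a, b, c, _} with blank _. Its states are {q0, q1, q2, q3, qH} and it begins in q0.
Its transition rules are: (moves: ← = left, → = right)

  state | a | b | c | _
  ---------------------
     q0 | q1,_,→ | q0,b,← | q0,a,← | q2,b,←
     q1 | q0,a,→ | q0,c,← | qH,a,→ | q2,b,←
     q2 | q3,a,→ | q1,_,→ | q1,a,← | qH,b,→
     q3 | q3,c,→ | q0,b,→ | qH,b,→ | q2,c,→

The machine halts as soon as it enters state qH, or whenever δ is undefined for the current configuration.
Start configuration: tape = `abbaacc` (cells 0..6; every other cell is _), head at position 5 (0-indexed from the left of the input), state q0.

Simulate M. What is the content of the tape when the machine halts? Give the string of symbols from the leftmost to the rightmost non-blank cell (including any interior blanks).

abba_bbca

state=q0 head=5 tape=abbaa[c]c__   (q0,c)→(q0,a,←)
state=q0 head=4 tape=abba[a]ac__   (q0,a)→(q1,_,→)
state=q1 head=5 tape=abba_[a]c__   (q1,a)→(q0,a,→)
state=q0 head=6 tape=abba_a[c]__   (q0,c)→(q0,a,←)
state=q0 head=5 tape=abba_[a]a__   (q0,a)→(q1,_,→)
state=q1 head=6 tape=abba__[a]__   (q1,a)→(q0,a,→)
state=q0 head=7 tape=abba__a[_]_   (q0,_)→(q2,b,←)
state=q2 head=6 tape=abba__[a]b_   (q2,a)→(q3,a,→)
state=q3 head=7 tape=abba__a[b]_   (q3,b)→(q0,b,→)
state=q0 head=8 tape=abba__ab[_]   (q0,_)→(q2,b,←)
state=q2 head=7 tape=abba__a[b]b   (q2,b)→(q1,_,→)
state=q1 head=8 tape=abba__a_[b]   (q1,b)→(q0,c,←)
state=q0 head=7 tape=abba__a[_]c   (q0,_)→(q2,b,←)
state=q2 head=6 tape=abba__[a]bc   (q2,a)→(q3,a,→)
state=q3 head=7 tape=abba__a[b]c   (q3,b)→(q0,b,→)
state=q0 head=8 tape=abba__ab[c]   (q0,c)→(q0,a,←)
state=q0 head=7 tape=abba__a[b]a   (q0,b)→(q0,b,←)
state=q0 head=6 tape=abba__[a]ba   (q0,a)→(q1,_,→)
state=q1 head=7 tape=abba___[b]a   (q1,b)→(q0,c,←)
state=q0 head=6 tape=abba__[_]ca   (q0,_)→(q2,b,←)
state=q2 head=5 tape=abba_[_]bca   (q2,_)→(qH,b,→)
state=qH head=6 tape=abba_b[b]ca
The non-blank tape span at halt is abba_bbca.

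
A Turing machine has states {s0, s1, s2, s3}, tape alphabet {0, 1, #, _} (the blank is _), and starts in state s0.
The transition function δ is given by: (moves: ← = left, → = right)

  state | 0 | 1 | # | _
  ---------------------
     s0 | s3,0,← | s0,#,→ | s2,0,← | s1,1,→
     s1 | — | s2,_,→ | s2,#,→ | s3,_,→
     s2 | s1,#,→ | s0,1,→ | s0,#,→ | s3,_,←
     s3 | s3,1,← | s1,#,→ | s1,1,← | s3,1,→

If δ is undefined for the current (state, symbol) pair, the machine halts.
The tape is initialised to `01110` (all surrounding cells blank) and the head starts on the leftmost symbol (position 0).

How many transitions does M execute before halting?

state=s0 head=0 tape=_[0]1110   (s0,0)→(s3,0,←)
state=s3 head=-1 tape=[_]01110   (s3,_)→(s3,1,→)
state=s3 head=0 tape=1[0]1110   (s3,0)→(s3,1,←)
state=s3 head=-1 tape=[1]11110   (s3,1)→(s1,#,→)
state=s1 head=0 tape=#[1]1110   (s1,1)→(s2,_,→)
state=s2 head=1 tape=#_[1]110   (s2,1)→(s0,1,→)
state=s0 head=2 tape=#_1[1]10   (s0,1)→(s0,#,→)
state=s0 head=3 tape=#_1#[1]0   (s0,1)→(s0,#,→)
state=s0 head=4 tape=#_1##[0]   (s0,0)→(s3,0,←)
state=s3 head=3 tape=#_1#[#]0   (s3,#)→(s1,1,←)
state=s1 head=2 tape=#_1[#]10   (s1,#)→(s2,#,→)
state=s2 head=3 tape=#_1#[1]0   (s2,1)→(s0,1,→)
state=s0 head=4 tape=#_1#1[0]   (s0,0)→(s3,0,←)
state=s3 head=3 tape=#_1#[1]0   (s3,1)→(s1,#,→)
state=s1 head=4 tape=#_1##[0]
M halts after 14 transitions.

14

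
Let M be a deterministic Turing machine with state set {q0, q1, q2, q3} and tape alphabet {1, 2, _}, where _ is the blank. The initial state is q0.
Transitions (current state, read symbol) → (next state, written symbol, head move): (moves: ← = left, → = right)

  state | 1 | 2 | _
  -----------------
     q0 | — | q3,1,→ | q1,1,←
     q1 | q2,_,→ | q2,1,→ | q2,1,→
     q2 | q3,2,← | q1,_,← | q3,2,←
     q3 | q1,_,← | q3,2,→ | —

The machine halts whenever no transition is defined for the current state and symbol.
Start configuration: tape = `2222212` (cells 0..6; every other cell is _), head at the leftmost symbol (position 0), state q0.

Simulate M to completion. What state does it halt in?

q3

q0 | [2]222212   read 2 → write 1, move →, go to q3
q3 | 1[2]22212   read 2 → write 2, move →, go to q3
q3 | 12[2]2212   read 2 → write 2, move →, go to q3
q3 | 122[2]212   read 2 → write 2, move →, go to q3
q3 | 1222[2]12   read 2 → write 2, move →, go to q3
q3 | 12222[1]2   read 1 → write _, move ←, go to q1
q1 | 1222[2]_2   read 2 → write 1, move →, go to q2
q2 | 12221[_]2   read _ → write 2, move ←, go to q3
q3 | 1222[1]22   read 1 → write _, move ←, go to q1
q1 | 122[2]_22   read 2 → write 1, move →, go to q2
q2 | 1221[_]22   read _ → write 2, move ←, go to q3
q3 | 122[1]222   read 1 → write _, move ←, go to q1
q1 | 12[2]_222   read 2 → write 1, move →, go to q2
q2 | 121[_]222   read _ → write 2, move ←, go to q3
q3 | 12[1]2222   read 1 → write _, move ←, go to q1
q1 | 1[2]_2222   read 2 → write 1, move →, go to q2
q2 | 11[_]2222   read _ → write 2, move ←, go to q3
q3 | 1[1]22222   read 1 → write _, move ←, go to q1
q1 | [1]_22222   read 1 → write _, move →, go to q2
q2 | _[_]22222   read _ → write 2, move ←, go to q3
q3 | [_]222222
No transition is defined for (q3, _); M halts in state q3.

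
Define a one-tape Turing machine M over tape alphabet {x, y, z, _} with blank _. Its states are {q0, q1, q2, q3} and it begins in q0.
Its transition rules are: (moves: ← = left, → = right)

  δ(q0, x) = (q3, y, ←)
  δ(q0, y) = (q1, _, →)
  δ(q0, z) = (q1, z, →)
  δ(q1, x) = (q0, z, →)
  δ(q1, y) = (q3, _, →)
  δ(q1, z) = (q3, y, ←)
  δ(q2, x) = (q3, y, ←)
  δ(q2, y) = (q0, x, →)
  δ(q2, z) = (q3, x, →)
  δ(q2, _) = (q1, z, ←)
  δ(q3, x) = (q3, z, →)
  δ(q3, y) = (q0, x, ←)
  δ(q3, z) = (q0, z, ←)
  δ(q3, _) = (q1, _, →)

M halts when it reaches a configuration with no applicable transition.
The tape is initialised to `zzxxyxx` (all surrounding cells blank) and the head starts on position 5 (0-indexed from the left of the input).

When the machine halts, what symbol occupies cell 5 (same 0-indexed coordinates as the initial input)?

state=q0 head=5 tape=_zzxxy[x]x   (q0,x)→(q3,y,←)
state=q3 head=4 tape=_zzxx[y]yx   (q3,y)→(q0,x,←)
state=q0 head=3 tape=_zzx[x]xyx   (q0,x)→(q3,y,←)
state=q3 head=2 tape=_zz[x]yxyx   (q3,x)→(q3,z,→)
state=q3 head=3 tape=_zzz[y]xyx   (q3,y)→(q0,x,←)
state=q0 head=2 tape=_zz[z]xxyx   (q0,z)→(q1,z,→)
state=q1 head=3 tape=_zzz[x]xyx   (q1,x)→(q0,z,→)
state=q0 head=4 tape=_zzzz[x]yx   (q0,x)→(q3,y,←)
state=q3 head=3 tape=_zzz[z]yyx   (q3,z)→(q0,z,←)
state=q0 head=2 tape=_zz[z]zyyx   (q0,z)→(q1,z,→)
state=q1 head=3 tape=_zzz[z]yyx   (q1,z)→(q3,y,←)
state=q3 head=2 tape=_zz[z]yyyx   (q3,z)→(q0,z,←)
state=q0 head=1 tape=_z[z]zyyyx   (q0,z)→(q1,z,→)
state=q1 head=2 tape=_zz[z]yyyx   (q1,z)→(q3,y,←)
state=q3 head=1 tape=_z[z]yyyyx   (q3,z)→(q0,z,←)
state=q0 head=0 tape=_[z]zyyyyx   (q0,z)→(q1,z,→)
state=q1 head=1 tape=_z[z]yyyyx   (q1,z)→(q3,y,←)
state=q3 head=0 tape=_[z]yyyyyx   (q3,z)→(q0,z,←)
state=q0 head=-1 tape=[_]zyyyyyx
Cell 5 holds y when M halts.

y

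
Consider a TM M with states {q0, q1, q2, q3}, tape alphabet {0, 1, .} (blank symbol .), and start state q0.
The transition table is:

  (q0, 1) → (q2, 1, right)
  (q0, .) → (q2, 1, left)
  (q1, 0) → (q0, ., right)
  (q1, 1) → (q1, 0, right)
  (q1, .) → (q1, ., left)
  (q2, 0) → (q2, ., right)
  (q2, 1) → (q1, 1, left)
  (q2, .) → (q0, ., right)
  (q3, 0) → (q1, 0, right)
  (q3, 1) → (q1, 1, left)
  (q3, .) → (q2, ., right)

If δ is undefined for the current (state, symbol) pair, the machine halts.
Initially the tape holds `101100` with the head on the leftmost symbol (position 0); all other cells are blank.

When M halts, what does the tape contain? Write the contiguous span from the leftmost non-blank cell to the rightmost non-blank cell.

q0 | [1]01100   read 1 → write 1, move right, go to q2
q2 | 1[0]1100   read 0 → write ., move right, go to q2
q2 | 1.[1]100   read 1 → write 1, move left, go to q1
q1 | 1[.]1100   read . → write ., move left, go to q1
q1 | [1].1100   read 1 → write 0, move right, go to q1
q1 | 0[.]1100   read . → write ., move left, go to q1
q1 | [0].1100   read 0 → write ., move right, go to q0
q0 | .[.]1100   read . → write 1, move left, go to q2
q2 | [.]11100   read . → write ., move right, go to q0
q0 | .[1]1100   read 1 → write 1, move right, go to q2
q2 | .1[1]100   read 1 → write 1, move left, go to q1
q1 | .[1]1100   read 1 → write 0, move right, go to q1
q1 | .0[1]100   read 1 → write 0, move right, go to q1
q1 | .00[1]00   read 1 → write 0, move right, go to q1
q1 | .000[0]0   read 0 → write ., move right, go to q0
q0 | .000.[0]
The non-blank tape span at halt is 000.0.

000.0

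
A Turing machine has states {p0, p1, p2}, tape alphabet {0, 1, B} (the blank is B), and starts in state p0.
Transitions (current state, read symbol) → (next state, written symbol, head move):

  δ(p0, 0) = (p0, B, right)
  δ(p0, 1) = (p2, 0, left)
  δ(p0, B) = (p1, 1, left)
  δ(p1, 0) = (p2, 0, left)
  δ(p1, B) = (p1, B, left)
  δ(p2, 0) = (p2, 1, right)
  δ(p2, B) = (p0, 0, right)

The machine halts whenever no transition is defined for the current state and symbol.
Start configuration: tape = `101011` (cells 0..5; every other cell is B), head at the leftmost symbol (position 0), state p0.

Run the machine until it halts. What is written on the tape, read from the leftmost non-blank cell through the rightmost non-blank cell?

state=p0 head=0 tape=B[1]01011BBB   (p0,1)→(p2,0,left)
state=p2 head=-1 tape=[B]001011BBB   (p2,B)→(p0,0,right)
state=p0 head=0 tape=0[0]01011BBB   (p0,0)→(p0,B,right)
state=p0 head=1 tape=0B[0]1011BBB   (p0,0)→(p0,B,right)
state=p0 head=2 tape=0BB[1]011BBB   (p0,1)→(p2,0,left)
state=p2 head=1 tape=0B[B]0011BBB   (p2,B)→(p0,0,right)
state=p0 head=2 tape=0B0[0]011BBB   (p0,0)→(p0,B,right)
state=p0 head=3 tape=0B0B[0]11BBB   (p0,0)→(p0,B,right)
state=p0 head=4 tape=0B0BB[1]1BBB   (p0,1)→(p2,0,left)
state=p2 head=3 tape=0B0B[B]01BBB   (p2,B)→(p0,0,right)
state=p0 head=4 tape=0B0B0[0]1BBB   (p0,0)→(p0,B,right)
state=p0 head=5 tape=0B0B0B[1]BBB   (p0,1)→(p2,0,left)
state=p2 head=4 tape=0B0B0[B]0BBB   (p2,B)→(p0,0,right)
state=p0 head=5 tape=0B0B00[0]BBB   (p0,0)→(p0,B,right)
state=p0 head=6 tape=0B0B00B[B]BB   (p0,B)→(p1,1,left)
state=p1 head=5 tape=0B0B00[B]1BB   (p1,B)→(p1,B,left)
state=p1 head=4 tape=0B0B0[0]B1BB   (p1,0)→(p2,0,left)
state=p2 head=3 tape=0B0B[0]0B1BB   (p2,0)→(p2,1,right)
state=p2 head=4 tape=0B0B1[0]B1BB   (p2,0)→(p2,1,right)
state=p2 head=5 tape=0B0B11[B]1BB   (p2,B)→(p0,0,right)
state=p0 head=6 tape=0B0B110[1]BB   (p0,1)→(p2,0,left)
state=p2 head=5 tape=0B0B11[0]0BB   (p2,0)→(p2,1,right)
state=p2 head=6 tape=0B0B111[0]BB   (p2,0)→(p2,1,right)
state=p2 head=7 tape=0B0B1111[B]B   (p2,B)→(p0,0,right)
state=p0 head=8 tape=0B0B11110[B]   (p0,B)→(p1,1,left)
state=p1 head=7 tape=0B0B1111[0]1   (p1,0)→(p2,0,left)
state=p2 head=6 tape=0B0B111[1]01
The non-blank tape span at halt is 0B0B111101.

0B0B111101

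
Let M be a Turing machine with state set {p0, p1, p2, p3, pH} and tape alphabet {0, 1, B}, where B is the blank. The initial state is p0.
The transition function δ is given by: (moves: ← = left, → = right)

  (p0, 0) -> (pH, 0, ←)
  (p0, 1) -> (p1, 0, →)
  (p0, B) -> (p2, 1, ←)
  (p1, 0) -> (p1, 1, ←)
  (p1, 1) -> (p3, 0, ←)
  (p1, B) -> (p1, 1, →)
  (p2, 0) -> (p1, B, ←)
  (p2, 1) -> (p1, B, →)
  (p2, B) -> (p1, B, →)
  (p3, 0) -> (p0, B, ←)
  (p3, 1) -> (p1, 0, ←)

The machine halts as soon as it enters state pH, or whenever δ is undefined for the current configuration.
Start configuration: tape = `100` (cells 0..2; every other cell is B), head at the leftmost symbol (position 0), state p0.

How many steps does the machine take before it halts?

p0 | BBB[1]00   read 1 → write 0, move →, go to p1
p1 | BBB0[0]0   read 0 → write 1, move ←, go to p1
p1 | BBB[0]10   read 0 → write 1, move ←, go to p1
p1 | BB[B]110   read B → write 1, move →, go to p1
p1 | BB1[1]10   read 1 → write 0, move ←, go to p3
p3 | BB[1]010   read 1 → write 0, move ←, go to p1
p1 | B[B]0010   read B → write 1, move →, go to p1
p1 | B1[0]010   read 0 → write 1, move ←, go to p1
p1 | B[1]1010   read 1 → write 0, move ←, go to p3
p3 | [B]01010
M halts after 9 transitions.

9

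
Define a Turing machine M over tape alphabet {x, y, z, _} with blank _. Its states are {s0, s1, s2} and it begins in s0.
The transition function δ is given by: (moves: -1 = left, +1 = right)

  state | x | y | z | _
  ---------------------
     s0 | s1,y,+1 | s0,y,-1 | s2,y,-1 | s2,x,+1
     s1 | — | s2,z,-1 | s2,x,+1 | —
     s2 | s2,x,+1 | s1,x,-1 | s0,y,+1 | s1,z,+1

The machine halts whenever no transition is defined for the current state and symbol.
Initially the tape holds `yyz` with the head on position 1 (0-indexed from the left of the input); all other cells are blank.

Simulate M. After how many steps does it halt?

4

state=s0 head=1 tape=_y[y]z   (s0,y)→(s0,y,-1)
state=s0 head=0 tape=_[y]yz   (s0,y)→(s0,y,-1)
state=s0 head=-1 tape=[_]yyz   (s0,_)→(s2,x,+1)
state=s2 head=0 tape=x[y]yz   (s2,y)→(s1,x,-1)
state=s1 head=-1 tape=[x]xyz
M halts after 4 transitions.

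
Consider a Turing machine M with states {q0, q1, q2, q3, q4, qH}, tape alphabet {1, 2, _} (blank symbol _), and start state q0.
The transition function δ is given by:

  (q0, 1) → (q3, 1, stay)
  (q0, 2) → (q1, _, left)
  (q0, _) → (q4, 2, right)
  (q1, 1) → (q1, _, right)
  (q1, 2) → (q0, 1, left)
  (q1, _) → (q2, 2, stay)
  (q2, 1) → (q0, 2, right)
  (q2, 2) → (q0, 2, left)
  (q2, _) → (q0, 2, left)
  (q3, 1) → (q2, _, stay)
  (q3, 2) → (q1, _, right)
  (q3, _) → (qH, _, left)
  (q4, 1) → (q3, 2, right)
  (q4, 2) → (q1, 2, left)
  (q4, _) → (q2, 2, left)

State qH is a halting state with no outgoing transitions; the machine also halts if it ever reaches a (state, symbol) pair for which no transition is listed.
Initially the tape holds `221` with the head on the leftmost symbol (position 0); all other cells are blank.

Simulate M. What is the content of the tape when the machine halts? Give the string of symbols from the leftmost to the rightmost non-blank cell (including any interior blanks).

22_1221

state=q0 head=0 tape=____[2]21   (q0,2)→(q1,_,left)
state=q1 head=-1 tape=___[_]_21   (q1,_)→(q2,2,stay)
state=q2 head=-1 tape=___[2]_21   (q2,2)→(q0,2,left)
state=q0 head=-2 tape=__[_]2_21   (q0,_)→(q4,2,right)
state=q4 head=-1 tape=__2[2]_21   (q4,2)→(q1,2,left)
state=q1 head=-2 tape=__[2]2_21   (q1,2)→(q0,1,left)
state=q0 head=-3 tape=_[_]12_21   (q0,_)→(q4,2,right)
state=q4 head=-2 tape=_2[1]2_21   (q4,1)→(q3,2,right)
state=q3 head=-1 tape=_22[2]_21   (q3,2)→(q1,_,right)
state=q1 head=0 tape=_22_[_]21   (q1,_)→(q2,2,stay)
state=q2 head=0 tape=_22_[2]21   (q2,2)→(q0,2,left)
state=q0 head=-1 tape=_22[_]221   (q0,_)→(q4,2,right)
state=q4 head=0 tape=_222[2]21   (q4,2)→(q1,2,left)
state=q1 head=-1 tape=_22[2]221   (q1,2)→(q0,1,left)
state=q0 head=-2 tape=_2[2]1221   (q0,2)→(q1,_,left)
state=q1 head=-3 tape=_[2]_1221   (q1,2)→(q0,1,left)
state=q0 head=-4 tape=[_]1_1221   (q0,_)→(q4,2,right)
state=q4 head=-3 tape=2[1]_1221   (q4,1)→(q3,2,right)
state=q3 head=-2 tape=22[_]1221   (q3,_)→(qH,_,left)
state=qH head=-3 tape=2[2]_1221
The non-blank tape span at halt is 22_1221.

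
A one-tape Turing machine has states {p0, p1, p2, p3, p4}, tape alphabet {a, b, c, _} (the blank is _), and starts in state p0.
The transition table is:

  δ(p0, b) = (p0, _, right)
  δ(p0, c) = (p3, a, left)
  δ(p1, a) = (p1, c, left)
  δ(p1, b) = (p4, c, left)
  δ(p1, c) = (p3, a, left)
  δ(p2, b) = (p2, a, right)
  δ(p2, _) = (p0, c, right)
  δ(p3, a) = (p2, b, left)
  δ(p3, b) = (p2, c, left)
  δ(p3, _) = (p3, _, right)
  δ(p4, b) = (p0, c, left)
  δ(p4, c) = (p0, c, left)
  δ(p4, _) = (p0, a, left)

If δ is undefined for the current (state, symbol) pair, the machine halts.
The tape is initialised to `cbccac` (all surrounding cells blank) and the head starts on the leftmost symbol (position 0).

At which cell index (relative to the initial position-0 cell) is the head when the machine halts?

state=p0 head=0 tape=_[c]bccac   (p0,c)→(p3,a,left)
state=p3 head=-1 tape=[_]abccac   (p3,_)→(p3,_,right)
state=p3 head=0 tape=_[a]bccac   (p3,a)→(p2,b,left)
state=p2 head=-1 tape=[_]bbccac   (p2,_)→(p0,c,right)
state=p0 head=0 tape=c[b]bccac   (p0,b)→(p0,_,right)
state=p0 head=1 tape=c_[b]ccac   (p0,b)→(p0,_,right)
state=p0 head=2 tape=c__[c]cac   (p0,c)→(p3,a,left)
state=p3 head=1 tape=c_[_]acac   (p3,_)→(p3,_,right)
state=p3 head=2 tape=c__[a]cac   (p3,a)→(p2,b,left)
state=p2 head=1 tape=c_[_]bcac   (p2,_)→(p0,c,right)
state=p0 head=2 tape=c_c[b]cac   (p0,b)→(p0,_,right)
state=p0 head=3 tape=c_c_[c]ac   (p0,c)→(p3,a,left)
state=p3 head=2 tape=c_c[_]aac   (p3,_)→(p3,_,right)
state=p3 head=3 tape=c_c_[a]ac   (p3,a)→(p2,b,left)
state=p2 head=2 tape=c_c[_]bac   (p2,_)→(p0,c,right)
state=p0 head=3 tape=c_cc[b]ac   (p0,b)→(p0,_,right)
state=p0 head=4 tape=c_cc_[a]c
At halt the head is at cell 4.

4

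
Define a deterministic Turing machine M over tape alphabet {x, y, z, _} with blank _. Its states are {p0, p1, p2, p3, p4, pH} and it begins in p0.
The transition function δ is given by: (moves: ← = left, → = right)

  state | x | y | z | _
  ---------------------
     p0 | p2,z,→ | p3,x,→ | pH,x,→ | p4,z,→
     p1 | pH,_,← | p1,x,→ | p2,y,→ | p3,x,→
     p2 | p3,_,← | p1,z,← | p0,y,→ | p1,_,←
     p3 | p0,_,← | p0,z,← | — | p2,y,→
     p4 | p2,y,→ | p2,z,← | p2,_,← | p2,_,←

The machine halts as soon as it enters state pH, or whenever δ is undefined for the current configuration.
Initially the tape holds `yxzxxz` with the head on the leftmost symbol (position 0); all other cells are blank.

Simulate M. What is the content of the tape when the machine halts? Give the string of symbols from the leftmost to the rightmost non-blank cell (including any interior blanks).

state=p0 head=0 tape=[y]xzxxz   (p0,y)→(p3,x,→)
state=p3 head=1 tape=x[x]zxxz   (p3,x)→(p0,_,←)
state=p0 head=0 tape=[x]_zxxz   (p0,x)→(p2,z,→)
state=p2 head=1 tape=z[_]zxxz   (p2,_)→(p1,_,←)
state=p1 head=0 tape=[z]_zxxz   (p1,z)→(p2,y,→)
state=p2 head=1 tape=y[_]zxxz   (p2,_)→(p1,_,←)
state=p1 head=0 tape=[y]_zxxz   (p1,y)→(p1,x,→)
state=p1 head=1 tape=x[_]zxxz   (p1,_)→(p3,x,→)
state=p3 head=2 tape=xx[z]xxz
The non-blank tape span at halt is xxzxxz.

xxzxxz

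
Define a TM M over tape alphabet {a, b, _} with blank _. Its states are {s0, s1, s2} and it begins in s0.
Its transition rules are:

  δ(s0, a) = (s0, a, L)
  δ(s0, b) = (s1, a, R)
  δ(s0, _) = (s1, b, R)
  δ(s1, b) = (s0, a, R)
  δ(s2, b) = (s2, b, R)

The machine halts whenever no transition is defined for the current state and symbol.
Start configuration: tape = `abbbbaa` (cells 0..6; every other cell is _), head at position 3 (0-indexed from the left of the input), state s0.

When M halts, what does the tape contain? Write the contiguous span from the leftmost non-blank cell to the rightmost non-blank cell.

abaaaaa

s0 | abb[b]baa   read b → write a, move R, go to s1
s1 | abba[b]aa   read b → write a, move R, go to s0
s0 | abbaa[a]a   read a → write a, move L, go to s0
s0 | abba[a]aa   read a → write a, move L, go to s0
s0 | abb[a]aaa   read a → write a, move L, go to s0
s0 | ab[b]aaaa   read b → write a, move R, go to s1
s1 | aba[a]aaa
The non-blank tape span at halt is abaaaaa.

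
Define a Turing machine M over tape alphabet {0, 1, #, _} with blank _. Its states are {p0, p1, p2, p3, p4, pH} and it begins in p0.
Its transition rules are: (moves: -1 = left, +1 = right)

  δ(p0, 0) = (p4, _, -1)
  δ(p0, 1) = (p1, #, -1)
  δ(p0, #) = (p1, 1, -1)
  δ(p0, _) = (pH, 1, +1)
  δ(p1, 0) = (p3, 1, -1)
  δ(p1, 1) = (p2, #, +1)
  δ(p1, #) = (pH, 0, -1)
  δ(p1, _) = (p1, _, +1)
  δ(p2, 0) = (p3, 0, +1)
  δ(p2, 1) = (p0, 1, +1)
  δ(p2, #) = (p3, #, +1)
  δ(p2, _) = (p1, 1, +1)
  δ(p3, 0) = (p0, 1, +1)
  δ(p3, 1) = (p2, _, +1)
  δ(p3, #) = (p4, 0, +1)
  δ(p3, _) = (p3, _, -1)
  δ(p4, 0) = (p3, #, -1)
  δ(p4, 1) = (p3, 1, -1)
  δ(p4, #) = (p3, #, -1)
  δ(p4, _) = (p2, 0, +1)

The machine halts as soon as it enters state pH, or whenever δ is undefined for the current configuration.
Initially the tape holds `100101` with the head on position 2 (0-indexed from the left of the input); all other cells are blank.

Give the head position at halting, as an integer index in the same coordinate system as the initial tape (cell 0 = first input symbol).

7

p0 | 10[0]101__   read 0 → write _, move -1, go to p4
p4 | 1[0]_101__   read 0 → write #, move -1, go to p3
p3 | [1]#_101__   read 1 → write _, move +1, go to p2
p2 | _[#]_101__   read # → write #, move +1, go to p3
p3 | _#[_]101__   read _ → write _, move -1, go to p3
p3 | _[#]_101__   read # → write 0, move +1, go to p4
p4 | _0[_]101__   read _ → write 0, move +1, go to p2
p2 | _00[1]01__   read 1 → write 1, move +1, go to p0
p0 | _001[0]1__   read 0 → write _, move -1, go to p4
p4 | _00[1]_1__   read 1 → write 1, move -1, go to p3
p3 | _0[0]1_1__   read 0 → write 1, move +1, go to p0
p0 | _01[1]_1__   read 1 → write #, move -1, go to p1
p1 | _0[1]#_1__   read 1 → write #, move +1, go to p2
p2 | _0#[#]_1__   read # → write #, move +1, go to p3
p3 | _0##[_]1__   read _ → write _, move -1, go to p3
p3 | _0#[#]_1__   read # → write 0, move +1, go to p4
p4 | _0#0[_]1__   read _ → write 0, move +1, go to p2
p2 | _0#00[1]__   read 1 → write 1, move +1, go to p0
p0 | _0#001[_]_   read _ → write 1, move +1, go to pH
pH | _0#0011[_]
At halt the head is at cell 7.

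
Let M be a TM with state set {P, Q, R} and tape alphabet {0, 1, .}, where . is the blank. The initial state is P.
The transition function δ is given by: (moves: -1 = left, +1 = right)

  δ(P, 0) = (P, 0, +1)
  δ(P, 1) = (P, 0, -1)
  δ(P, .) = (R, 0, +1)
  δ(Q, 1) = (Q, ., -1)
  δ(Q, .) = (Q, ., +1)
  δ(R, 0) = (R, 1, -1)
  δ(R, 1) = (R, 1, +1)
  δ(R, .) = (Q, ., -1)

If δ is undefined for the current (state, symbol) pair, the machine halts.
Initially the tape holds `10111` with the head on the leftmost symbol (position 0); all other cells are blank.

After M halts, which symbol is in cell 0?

state=P head=0 tape=...[1]0111   (P,1)→(P,0,-1)
state=P head=-1 tape=..[.]00111   (P,.)→(R,0,+1)
state=R head=0 tape=..0[0]0111   (R,0)→(R,1,-1)
state=R head=-1 tape=..[0]10111   (R,0)→(R,1,-1)
state=R head=-2 tape=.[.]110111   (R,.)→(Q,.,-1)
state=Q head=-3 tape=[.].110111   (Q,.)→(Q,.,+1)
state=Q head=-2 tape=.[.]110111   (Q,.)→(Q,.,+1)
state=Q head=-1 tape=..[1]10111   (Q,1)→(Q,.,-1)
state=Q head=-2 tape=.[.].10111   (Q,.)→(Q,.,+1)
state=Q head=-1 tape=..[.]10111   (Q,.)→(Q,.,+1)
state=Q head=0 tape=...[1]0111   (Q,1)→(Q,.,-1)
state=Q head=-1 tape=..[.].0111   (Q,.)→(Q,.,+1)
state=Q head=0 tape=...[.]0111   (Q,.)→(Q,.,+1)
state=Q head=1 tape=....[0]111
Cell 0 holds . when M halts.

.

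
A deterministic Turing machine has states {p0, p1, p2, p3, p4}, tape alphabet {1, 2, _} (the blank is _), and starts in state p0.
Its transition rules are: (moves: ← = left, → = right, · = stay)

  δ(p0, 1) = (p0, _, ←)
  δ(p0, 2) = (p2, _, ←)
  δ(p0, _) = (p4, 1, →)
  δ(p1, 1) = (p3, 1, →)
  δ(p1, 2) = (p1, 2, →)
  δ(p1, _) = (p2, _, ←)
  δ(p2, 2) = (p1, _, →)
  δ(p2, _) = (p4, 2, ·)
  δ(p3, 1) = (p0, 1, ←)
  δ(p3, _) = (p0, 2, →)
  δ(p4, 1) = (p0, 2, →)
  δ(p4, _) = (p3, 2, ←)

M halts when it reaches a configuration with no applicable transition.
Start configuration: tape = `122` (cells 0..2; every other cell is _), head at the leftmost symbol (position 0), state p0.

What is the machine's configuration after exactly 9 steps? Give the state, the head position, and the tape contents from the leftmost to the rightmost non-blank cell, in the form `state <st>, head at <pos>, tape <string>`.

state=p0 head=0 tape=__[1]22   (p0,1)→(p0,_,←)
state=p0 head=-1 tape=_[_]_22   (p0,_)→(p4,1,→)
state=p4 head=0 tape=_1[_]22   (p4,_)→(p3,2,←)
state=p3 head=-1 tape=_[1]222   (p3,1)→(p0,1,←)
state=p0 head=-2 tape=[_]1222   (p0,_)→(p4,1,→)
state=p4 head=-1 tape=1[1]222   (p4,1)→(p0,2,→)
state=p0 head=0 tape=12[2]22   (p0,2)→(p2,_,←)
state=p2 head=-1 tape=1[2]_22   (p2,2)→(p1,_,→)
state=p1 head=0 tape=1_[_]22   (p1,_)→(p2,_,←)
state=p2 head=-1 tape=1[_]_22
After 9 steps: state p2, head at -1, tape 1__22.

state p2, head at -1, tape 1__22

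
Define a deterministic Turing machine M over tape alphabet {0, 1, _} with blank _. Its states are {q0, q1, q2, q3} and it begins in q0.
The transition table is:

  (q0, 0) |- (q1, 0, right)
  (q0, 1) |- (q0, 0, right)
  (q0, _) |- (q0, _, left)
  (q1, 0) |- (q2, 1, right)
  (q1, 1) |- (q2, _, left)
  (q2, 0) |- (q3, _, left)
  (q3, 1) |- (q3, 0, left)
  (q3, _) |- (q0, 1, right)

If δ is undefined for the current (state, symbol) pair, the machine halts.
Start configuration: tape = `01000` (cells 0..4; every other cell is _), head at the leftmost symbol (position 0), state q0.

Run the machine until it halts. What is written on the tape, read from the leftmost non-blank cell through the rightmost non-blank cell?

state=q0 head=0 tape=_[0]1000   (q0,0)→(q1,0,right)
state=q1 head=1 tape=_0[1]000   (q1,1)→(q2,_,left)
state=q2 head=0 tape=_[0]_000   (q2,0)→(q3,_,left)
state=q3 head=-1 tape=[_]__000   (q3,_)→(q0,1,right)
state=q0 head=0 tape=1[_]_000   (q0,_)→(q0,_,left)
state=q0 head=-1 tape=[1]__000   (q0,1)→(q0,0,right)
state=q0 head=0 tape=0[_]_000   (q0,_)→(q0,_,left)
state=q0 head=-1 tape=[0]__000   (q0,0)→(q1,0,right)
state=q1 head=0 tape=0[_]_000
The non-blank tape span at halt is 0__000.

0__000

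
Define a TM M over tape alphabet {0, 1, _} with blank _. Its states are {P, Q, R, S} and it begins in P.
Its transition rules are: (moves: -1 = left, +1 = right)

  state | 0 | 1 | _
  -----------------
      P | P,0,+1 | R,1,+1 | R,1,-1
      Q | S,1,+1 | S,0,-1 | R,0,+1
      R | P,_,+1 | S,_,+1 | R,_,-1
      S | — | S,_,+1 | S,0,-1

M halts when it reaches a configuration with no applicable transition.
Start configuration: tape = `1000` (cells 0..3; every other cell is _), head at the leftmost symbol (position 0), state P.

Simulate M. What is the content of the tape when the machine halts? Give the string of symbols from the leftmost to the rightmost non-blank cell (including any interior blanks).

state=P head=0 tape=[1]000__   (P,1)→(R,1,+1)
state=R head=1 tape=1[0]00__   (R,0)→(P,_,+1)
state=P head=2 tape=1_[0]0__   (P,0)→(P,0,+1)
state=P head=3 tape=1_0[0]__   (P,0)→(P,0,+1)
state=P head=4 tape=1_00[_]_   (P,_)→(R,1,-1)
state=R head=3 tape=1_0[0]1_   (R,0)→(P,_,+1)
state=P head=4 tape=1_0_[1]_   (P,1)→(R,1,+1)
state=R head=5 tape=1_0_1[_]   (R,_)→(R,_,-1)
state=R head=4 tape=1_0_[1]_   (R,1)→(S,_,+1)
state=S head=5 tape=1_0__[_]   (S,_)→(S,0,-1)
state=S head=4 tape=1_0_[_]0   (S,_)→(S,0,-1)
state=S head=3 tape=1_0[_]00   (S,_)→(S,0,-1)
state=S head=2 tape=1_[0]000
The non-blank tape span at halt is 1_0000.

1_0000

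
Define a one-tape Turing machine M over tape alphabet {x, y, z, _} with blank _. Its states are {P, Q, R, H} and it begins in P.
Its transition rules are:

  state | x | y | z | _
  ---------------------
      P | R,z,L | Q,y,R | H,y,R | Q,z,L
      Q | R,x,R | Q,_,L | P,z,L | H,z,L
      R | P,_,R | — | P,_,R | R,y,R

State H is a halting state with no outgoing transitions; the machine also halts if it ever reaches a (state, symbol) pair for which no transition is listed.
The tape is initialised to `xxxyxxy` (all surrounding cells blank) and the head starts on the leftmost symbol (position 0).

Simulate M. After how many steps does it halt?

state=P head=0 tape=_[x]xxyxxy_   (P,x)→(R,z,L)
state=R head=-1 tape=[_]zxxyxxy_   (R,_)→(R,y,R)
state=R head=0 tape=y[z]xxyxxy_   (R,z)→(P,_,R)
state=P head=1 tape=y_[x]xyxxy_   (P,x)→(R,z,L)
state=R head=0 tape=y[_]zxyxxy_   (R,_)→(R,y,R)
state=R head=1 tape=yy[z]xyxxy_   (R,z)→(P,_,R)
state=P head=2 tape=yy_[x]yxxy_   (P,x)→(R,z,L)
state=R head=1 tape=yy[_]zyxxy_   (R,_)→(R,y,R)
state=R head=2 tape=yyy[z]yxxy_   (R,z)→(P,_,R)
state=P head=3 tape=yyy_[y]xxy_   (P,y)→(Q,y,R)
state=Q head=4 tape=yyy_y[x]xy_   (Q,x)→(R,x,R)
state=R head=5 tape=yyy_yx[x]y_   (R,x)→(P,_,R)
state=P head=6 tape=yyy_yx_[y]_   (P,y)→(Q,y,R)
state=Q head=7 tape=yyy_yx_y[_]   (Q,_)→(H,z,L)
state=H head=6 tape=yyy_yx_[y]z
M halts after 14 transitions.

14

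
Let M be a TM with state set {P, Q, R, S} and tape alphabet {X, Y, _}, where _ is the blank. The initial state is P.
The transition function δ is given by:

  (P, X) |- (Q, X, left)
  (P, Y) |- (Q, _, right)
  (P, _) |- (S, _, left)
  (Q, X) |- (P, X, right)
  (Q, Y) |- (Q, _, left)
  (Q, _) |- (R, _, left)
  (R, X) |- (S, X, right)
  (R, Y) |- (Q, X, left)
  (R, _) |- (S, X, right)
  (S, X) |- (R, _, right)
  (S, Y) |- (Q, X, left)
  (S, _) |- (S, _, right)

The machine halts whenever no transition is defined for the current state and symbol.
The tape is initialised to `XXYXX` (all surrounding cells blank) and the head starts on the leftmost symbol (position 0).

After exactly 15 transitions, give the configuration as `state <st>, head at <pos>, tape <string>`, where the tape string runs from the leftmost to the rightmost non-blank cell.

state=P head=0 tape=__[X]XYXX   (P,X)→(Q,X,left)
state=Q head=-1 tape=_[_]XXYXX   (Q,_)→(R,_,left)
state=R head=-2 tape=[_]_XXYXX   (R,_)→(S,X,right)
state=S head=-1 tape=X[_]XXYXX   (S,_)→(S,_,right)
state=S head=0 tape=X_[X]XYXX   (S,X)→(R,_,right)
state=R head=1 tape=X__[X]YXX   (R,X)→(S,X,right)
state=S head=2 tape=X__X[Y]XX   (S,Y)→(Q,X,left)
state=Q head=1 tape=X__[X]XXX   (Q,X)→(P,X,right)
state=P head=2 tape=X__X[X]XX   (P,X)→(Q,X,left)
state=Q head=1 tape=X__[X]XXX   (Q,X)→(P,X,right)
state=P head=2 tape=X__X[X]XX   (P,X)→(Q,X,left)
state=Q head=1 tape=X__[X]XXX   (Q,X)→(P,X,right)
state=P head=2 tape=X__X[X]XX   (P,X)→(Q,X,left)
state=Q head=1 tape=X__[X]XXX   (Q,X)→(P,X,right)
state=P head=2 tape=X__X[X]XX   (P,X)→(Q,X,left)
state=Q head=1 tape=X__[X]XXX
After 15 steps: state Q, head at 1, tape X__XXXX.

state Q, head at 1, tape X__XXXX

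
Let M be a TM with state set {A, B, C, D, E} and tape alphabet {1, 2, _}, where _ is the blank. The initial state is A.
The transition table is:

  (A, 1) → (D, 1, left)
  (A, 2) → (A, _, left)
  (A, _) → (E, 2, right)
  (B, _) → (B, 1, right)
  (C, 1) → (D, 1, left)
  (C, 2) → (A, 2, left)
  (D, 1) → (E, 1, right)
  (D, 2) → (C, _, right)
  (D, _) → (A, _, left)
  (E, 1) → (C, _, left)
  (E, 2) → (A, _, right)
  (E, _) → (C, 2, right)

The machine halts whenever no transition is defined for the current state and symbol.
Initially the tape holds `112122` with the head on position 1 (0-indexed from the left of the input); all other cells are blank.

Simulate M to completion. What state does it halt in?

C

state=A head=1 tape=___1[1]2122   (A,1)→(D,1,left)
state=D head=0 tape=___[1]12122   (D,1)→(E,1,right)
state=E head=1 tape=___1[1]2122   (E,1)→(C,_,left)
state=C head=0 tape=___[1]_2122   (C,1)→(D,1,left)
state=D head=-1 tape=__[_]1_2122   (D,_)→(A,_,left)
state=A head=-2 tape=_[_]_1_2122   (A,_)→(E,2,right)
state=E head=-1 tape=_2[_]1_2122   (E,_)→(C,2,right)
state=C head=0 tape=_22[1]_2122   (C,1)→(D,1,left)
state=D head=-1 tape=_2[2]1_2122   (D,2)→(C,_,right)
state=C head=0 tape=_2_[1]_2122   (C,1)→(D,1,left)
state=D head=-1 tape=_2[_]1_2122   (D,_)→(A,_,left)
state=A head=-2 tape=_[2]_1_2122   (A,2)→(A,_,left)
state=A head=-3 tape=[_]__1_2122   (A,_)→(E,2,right)
state=E head=-2 tape=2[_]_1_2122   (E,_)→(C,2,right)
state=C head=-1 tape=22[_]1_2122
No transition is defined for (C, _); M halts in state C.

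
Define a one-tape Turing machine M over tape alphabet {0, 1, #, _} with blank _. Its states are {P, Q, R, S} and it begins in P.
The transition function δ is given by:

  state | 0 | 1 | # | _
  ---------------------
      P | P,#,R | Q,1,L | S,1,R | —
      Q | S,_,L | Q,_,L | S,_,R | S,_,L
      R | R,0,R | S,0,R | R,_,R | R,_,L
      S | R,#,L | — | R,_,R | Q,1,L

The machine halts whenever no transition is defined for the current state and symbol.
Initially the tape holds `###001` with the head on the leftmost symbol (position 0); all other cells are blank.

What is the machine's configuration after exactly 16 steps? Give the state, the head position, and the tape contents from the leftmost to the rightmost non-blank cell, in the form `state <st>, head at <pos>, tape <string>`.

state R, head at 4, tape 1__0__1

state=P head=0 tape=[#]##001_   (P,#)→(S,1,R)
state=S head=1 tape=1[#]#001_   (S,#)→(R,_,R)
state=R head=2 tape=1_[#]001_   (R,#)→(R,_,R)
state=R head=3 tape=1__[0]01_   (R,0)→(R,0,R)
state=R head=4 tape=1__0[0]1_   (R,0)→(R,0,R)
state=R head=5 tape=1__00[1]_   (R,1)→(S,0,R)
state=S head=6 tape=1__000[_]   (S,_)→(Q,1,L)
state=Q head=5 tape=1__00[0]1   (Q,0)→(S,_,L)
state=S head=4 tape=1__0[0]_1   (S,0)→(R,#,L)
state=R head=3 tape=1__[0]#_1   (R,0)→(R,0,R)
state=R head=4 tape=1__0[#]_1   (R,#)→(R,_,R)
state=R head=5 tape=1__0_[_]1   (R,_)→(R,_,L)
state=R head=4 tape=1__0[_]_1   (R,_)→(R,_,L)
state=R head=3 tape=1__[0]__1   (R,0)→(R,0,R)
state=R head=4 tape=1__0[_]_1   (R,_)→(R,_,L)
state=R head=3 tape=1__[0]__1   (R,0)→(R,0,R)
state=R head=4 tape=1__0[_]_1
After 16 steps: state R, head at 4, tape 1__0__1.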